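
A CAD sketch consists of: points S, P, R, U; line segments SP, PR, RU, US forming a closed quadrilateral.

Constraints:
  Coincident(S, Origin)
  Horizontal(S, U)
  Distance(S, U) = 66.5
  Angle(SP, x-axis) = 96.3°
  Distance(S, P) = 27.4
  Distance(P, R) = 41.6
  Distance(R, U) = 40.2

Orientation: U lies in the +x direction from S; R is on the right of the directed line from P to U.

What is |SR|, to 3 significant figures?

26.5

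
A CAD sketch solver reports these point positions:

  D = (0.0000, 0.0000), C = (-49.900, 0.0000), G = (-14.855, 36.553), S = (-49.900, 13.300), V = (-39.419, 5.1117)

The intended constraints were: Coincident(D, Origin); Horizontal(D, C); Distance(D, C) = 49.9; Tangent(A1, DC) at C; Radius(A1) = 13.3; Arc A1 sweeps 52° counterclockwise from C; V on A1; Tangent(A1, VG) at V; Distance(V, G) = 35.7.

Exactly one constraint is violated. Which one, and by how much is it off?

Distance(V, G) = 35.7 — off by 4.20.

D = (0.00, 0.00) ✓; D.y = 0.00, C.y = 0.00 ✓; |DC| = 49.90 ✓; ∠(SC, CD) = 90.00° ✓; |SC| = 13.30 ✓; bearing(S→V) − bearing(S→C) = 52.00° ✓; |SV| = 13.30 ✓; ∠(SV, VG) = 90.00° ✓; |VG| = 39.90 ✗.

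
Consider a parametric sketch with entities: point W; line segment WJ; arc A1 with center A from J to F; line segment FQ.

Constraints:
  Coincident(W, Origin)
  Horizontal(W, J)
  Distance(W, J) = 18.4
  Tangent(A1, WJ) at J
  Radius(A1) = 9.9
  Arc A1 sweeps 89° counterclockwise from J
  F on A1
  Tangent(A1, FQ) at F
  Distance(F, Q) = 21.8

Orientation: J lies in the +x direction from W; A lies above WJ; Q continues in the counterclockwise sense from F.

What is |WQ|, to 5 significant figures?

42.617

W is at the origin; WJ is horizontal with |WJ| = 18.4 and J on the +x side, so J = (18.400, 0.0000). Since A1 is tangent to WJ there, AJ ⟂ WJ, so A = J + (0, 9.9) = (18.400, 9.9000). On A1, J sits at bearing -90° from A; an 89° counterclockwise sweep puts F at bearing -1°, so F = A + 9.9·(cos -1°, sin -1°) = (28.298, 9.7272). Since A1 is tangent to FQ there, AF ⟂ FQ, so FQ runs along (−sin -1°, cos -1°); with |FQ| = 21.8, Q = (28.679, 31.524). Then |WQ| = |Q − W| = 42.617.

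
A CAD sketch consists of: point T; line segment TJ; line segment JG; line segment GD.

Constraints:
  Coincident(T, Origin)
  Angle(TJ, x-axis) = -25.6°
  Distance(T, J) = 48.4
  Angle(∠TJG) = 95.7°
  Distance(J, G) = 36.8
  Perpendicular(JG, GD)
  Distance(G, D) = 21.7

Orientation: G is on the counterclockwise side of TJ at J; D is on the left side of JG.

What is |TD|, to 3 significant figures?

49.3

∠TJG = 95.7°, so JG runs at -25.6° + (180° − 95.7°) = 58.7° from the x-axis; with |JG| = 36.8, G = J + 36.8·(cos 58.7°, sin 58.7°) = (62.8, 10.5). JG ⟂ GD; with |GD| = 21.7 on the left of JG, D = G + 21.7·(-0.854, 0.520) = (44.2, 21.8). Then |TD| = |D − T| = 49.3.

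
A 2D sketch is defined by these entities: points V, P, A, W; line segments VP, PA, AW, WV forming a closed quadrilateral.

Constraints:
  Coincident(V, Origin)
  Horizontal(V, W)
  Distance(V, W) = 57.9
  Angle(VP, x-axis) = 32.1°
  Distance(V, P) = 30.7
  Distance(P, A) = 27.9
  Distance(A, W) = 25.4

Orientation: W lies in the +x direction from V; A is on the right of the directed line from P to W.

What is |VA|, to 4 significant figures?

36.12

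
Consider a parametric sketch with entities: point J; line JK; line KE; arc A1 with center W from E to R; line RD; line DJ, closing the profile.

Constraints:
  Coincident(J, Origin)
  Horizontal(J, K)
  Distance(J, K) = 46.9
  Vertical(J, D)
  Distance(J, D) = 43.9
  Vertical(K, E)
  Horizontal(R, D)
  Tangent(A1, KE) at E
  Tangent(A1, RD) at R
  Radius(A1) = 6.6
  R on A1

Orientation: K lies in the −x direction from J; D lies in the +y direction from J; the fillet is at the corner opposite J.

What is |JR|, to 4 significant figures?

59.59

The virtual corner opposite J is at (-46.90, 43.90). Since A1 is tangent to KE there, WE ⟂ KE and tangency of A1 to RD means the radius WR is perpendicular to RD, with radius 6.6, so the center W sits 6.6 in from both sides at W = (-40.30, 37.30). That places the tangent points at E = (-46.90, 37.30) on KE and R = (-40.30, 43.90) on RD. Then |JR| = |R − J| = 59.59.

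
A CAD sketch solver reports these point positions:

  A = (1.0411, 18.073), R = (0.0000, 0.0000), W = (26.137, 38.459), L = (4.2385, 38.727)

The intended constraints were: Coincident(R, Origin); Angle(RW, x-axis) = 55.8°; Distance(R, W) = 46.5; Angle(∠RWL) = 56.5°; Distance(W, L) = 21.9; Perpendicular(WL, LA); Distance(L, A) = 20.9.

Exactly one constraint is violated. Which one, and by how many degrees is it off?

Perpendicular(WL, LA) — off by 8.10°.

R = (0.00, 0.00) ✓; RW at 55.80° ✓; |RW| = 46.50 ✓; ∠RWL = 56.50° ✓; |WL| = 21.90 ✓; ∠(WL, LA) = 81.90° ✗; |LA| = 20.90 ✓.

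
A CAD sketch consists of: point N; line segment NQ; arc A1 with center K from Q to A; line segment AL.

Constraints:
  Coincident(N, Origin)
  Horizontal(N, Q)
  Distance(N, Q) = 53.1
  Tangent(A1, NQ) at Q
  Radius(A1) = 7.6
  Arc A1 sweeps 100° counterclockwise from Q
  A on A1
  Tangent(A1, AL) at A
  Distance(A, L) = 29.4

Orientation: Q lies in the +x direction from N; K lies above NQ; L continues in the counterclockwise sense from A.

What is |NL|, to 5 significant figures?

67.174

On A1, Q sits at bearing -90° from K; a 100° counterclockwise sweep puts A at bearing 10°, so A = K + 7.6·(cos 10°, sin 10°) = (60.585, 8.9197). Since A1 is tangent to AL there, KA ⟂ AL, so AL runs along (−sin 10°, cos 10°); with |AL| = 29.4, L = (55.479, 37.873). Then |NL| = |L − N| = 67.174.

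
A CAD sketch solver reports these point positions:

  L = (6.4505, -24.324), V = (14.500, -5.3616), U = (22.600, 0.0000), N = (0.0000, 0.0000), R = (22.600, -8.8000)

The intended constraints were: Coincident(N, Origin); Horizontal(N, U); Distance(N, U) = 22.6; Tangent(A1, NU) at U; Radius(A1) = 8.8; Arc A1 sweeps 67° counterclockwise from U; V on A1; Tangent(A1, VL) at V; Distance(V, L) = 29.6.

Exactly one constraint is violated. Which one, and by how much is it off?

Distance(V, L) = 29.6 — off by 9.00.

N = (0.00, 0.00) ✓; N.y = 0.00, U.y = 0.00 ✓; |NU| = 22.60 ✓; ∠(RU, UN) = 90.00° ✓; |RU| = 8.800 ✓; bearing(R→V) − bearing(R→U) = 67.00° ✓; |RV| = 8.800 ✓; ∠(RV, VL) = 90.00° ✓; |VL| = 20.60 ✗.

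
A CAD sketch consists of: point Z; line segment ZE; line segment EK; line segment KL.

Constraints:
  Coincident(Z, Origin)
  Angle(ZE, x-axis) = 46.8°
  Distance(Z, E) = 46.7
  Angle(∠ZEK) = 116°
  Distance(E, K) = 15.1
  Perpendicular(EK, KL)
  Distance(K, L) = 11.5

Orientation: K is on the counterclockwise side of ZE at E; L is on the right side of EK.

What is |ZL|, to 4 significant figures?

64.22

∠ZEK = 116.0°, so EK runs at 46.8° + (180° − 116.0°) = 110.8° from the x-axis; with |EK| = 15.1, K = E + 15.1·(cos 110.8°, sin 110.8°) = (26.61, 48.16). The perpendicularity gives KL at right angles to EK; with |KL| = 11.5 on the right of EK, L = K + 11.5·(0.9348, 0.3551) = (37.36, 52.24). Then |ZL| = |L − Z| = 64.22.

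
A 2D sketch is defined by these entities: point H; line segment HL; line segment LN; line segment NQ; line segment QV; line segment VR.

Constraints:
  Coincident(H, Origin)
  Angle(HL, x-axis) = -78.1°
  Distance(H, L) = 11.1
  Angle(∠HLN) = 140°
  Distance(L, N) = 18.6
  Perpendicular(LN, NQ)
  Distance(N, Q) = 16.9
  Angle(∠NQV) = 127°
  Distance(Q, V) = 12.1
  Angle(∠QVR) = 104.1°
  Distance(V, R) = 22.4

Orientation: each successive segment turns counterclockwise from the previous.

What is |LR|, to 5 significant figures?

13.210

H is at the origin; HL runs at -78.1° with length 11.1, so L = (2.2889, -10.861). ∠HLN = 140.0° gives LN at -38.100° from the x-axis; with |LN| = 18.6, N = (16.926, -22.338). LN is perpendicular to NQ, so NQ runs at 51.900°; with |NQ| = 16.9, Q = (27.354, -9.0391). ∠NQV = 127.0° gives QV at 104.90° from the x-axis; with |QV| = 12.1, V = (24.242, 2.6540). ∠QVR = 104.1° gives VR at -179.20° from the x-axis; with |VR| = 22.4, R = (1.8446, 2.3413). Then |LR| = |R − L| = 13.210.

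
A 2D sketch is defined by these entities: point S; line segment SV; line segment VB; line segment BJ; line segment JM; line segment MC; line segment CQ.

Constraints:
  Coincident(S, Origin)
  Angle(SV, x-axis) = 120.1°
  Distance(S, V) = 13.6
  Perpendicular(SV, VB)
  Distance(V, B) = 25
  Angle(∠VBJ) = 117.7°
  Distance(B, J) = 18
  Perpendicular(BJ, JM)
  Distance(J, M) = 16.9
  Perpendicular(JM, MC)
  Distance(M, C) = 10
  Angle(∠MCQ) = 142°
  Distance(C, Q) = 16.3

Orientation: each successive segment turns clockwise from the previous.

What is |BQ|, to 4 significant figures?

8.402

S is at the origin; SV runs at 120.1° with length 13.6, so V = (-6.821, 11.77). The perpendicularity gives VB at right angles to SV, so VB runs at 30.10°; with |VB| = 25.0, B = (14.81, 24.30). ∠VBJ = 117.7° gives BJ at -32.20° from the x-axis; with |BJ| = 18.0, J = (30.04, 14.71). BJ is perpendicular to JM, so JM runs at -122.2°; with |JM| = 16.9, M = (21.03, 0.4114). JM ⟂ MC, so MC runs at 147.8°; with |MC| = 10.0, C = (12.57, 5.740). ∠MCQ = 142.0° gives CQ at 109.8° from the x-axis; with |CQ| = 16.3, Q = (7.051, 21.08). Then |BQ| = |Q − B| = 8.402.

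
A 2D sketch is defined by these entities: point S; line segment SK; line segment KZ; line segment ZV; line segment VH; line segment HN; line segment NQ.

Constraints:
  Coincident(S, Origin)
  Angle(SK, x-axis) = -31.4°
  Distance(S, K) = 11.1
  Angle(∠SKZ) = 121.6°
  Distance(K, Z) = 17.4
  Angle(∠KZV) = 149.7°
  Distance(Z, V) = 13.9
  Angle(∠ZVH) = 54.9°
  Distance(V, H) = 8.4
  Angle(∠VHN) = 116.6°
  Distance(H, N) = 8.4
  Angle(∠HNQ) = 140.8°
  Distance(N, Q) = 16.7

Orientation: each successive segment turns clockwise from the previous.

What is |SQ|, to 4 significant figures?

27.03

∠VHN = 116.6° gives HN at 51.40° from the x-axis; with |HN| = 8.4, N = (4.281, -21.02). ∠HNQ = 140.8° gives NQ at 12.20° from the x-axis; with |NQ| = 16.7, Q = (20.60, -17.49). Then |SQ| = |Q − S| = 27.03.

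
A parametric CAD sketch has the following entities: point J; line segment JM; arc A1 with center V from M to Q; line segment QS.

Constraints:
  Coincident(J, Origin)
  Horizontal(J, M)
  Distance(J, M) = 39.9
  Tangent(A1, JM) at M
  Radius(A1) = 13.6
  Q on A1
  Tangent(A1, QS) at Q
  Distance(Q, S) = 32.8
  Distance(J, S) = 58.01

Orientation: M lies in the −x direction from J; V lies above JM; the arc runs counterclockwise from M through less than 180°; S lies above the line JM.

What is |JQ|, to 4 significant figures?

30.94

Checks: |VQ| = 13.60 ✓; ∠(VQ, QS) = 90.00° ✓; |QS| = 32.80 ✓; |JS| = 58.01 ✓.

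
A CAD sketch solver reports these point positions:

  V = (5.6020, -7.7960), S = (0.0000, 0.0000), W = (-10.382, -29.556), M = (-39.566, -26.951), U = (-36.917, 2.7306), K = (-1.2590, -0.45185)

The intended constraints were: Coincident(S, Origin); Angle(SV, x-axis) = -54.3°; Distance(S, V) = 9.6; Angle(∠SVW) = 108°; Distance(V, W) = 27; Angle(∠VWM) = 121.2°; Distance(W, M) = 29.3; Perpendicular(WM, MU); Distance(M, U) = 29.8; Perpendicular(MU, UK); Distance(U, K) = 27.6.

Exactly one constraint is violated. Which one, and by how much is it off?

Distance(U, K) = 27.6 — off by 8.20.

S = (0.00, 0.00) ✓; SV at -54.30° ✓; |SV| = 9.600 ✓; ∠SVW = 108.0° ✓; |VW| = 27.00 ✓; ∠VWM = 121.2° ✓; |WM| = 29.30 ✓; ∠(WM, MU) = 90.00° ✓; |MU| = 29.80 ✓; ∠(MU, UK) = 90.00° ✓; |UK| = 35.80 ✗.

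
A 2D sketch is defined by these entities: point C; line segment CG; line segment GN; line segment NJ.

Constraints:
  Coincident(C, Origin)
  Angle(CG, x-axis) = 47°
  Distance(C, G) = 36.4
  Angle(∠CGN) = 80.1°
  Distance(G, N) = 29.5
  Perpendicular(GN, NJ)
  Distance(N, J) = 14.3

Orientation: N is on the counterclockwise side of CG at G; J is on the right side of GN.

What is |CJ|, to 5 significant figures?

55.281

C is at the origin; CG runs at 47.0° with length 36.4, so G = 36.4·(cos 47.0°, sin 47.0°) = (24.825, 26.621). ∠CGN = 80.1°, so GN runs at 47.0° + (180° − 80.1°) = 146.90° from the x-axis; with |GN| = 29.5, N = G + 29.5·(cos 146.90°, sin 146.90°) = (0.11204, 42.731). The perpendicularity gives NJ at right angles to GN; with |NJ| = 14.3 on the right of GN, J = N + 14.3·(0.54610, 0.83772) = (7.9213, 54.711). Then |CJ| = |J − C| = 55.281.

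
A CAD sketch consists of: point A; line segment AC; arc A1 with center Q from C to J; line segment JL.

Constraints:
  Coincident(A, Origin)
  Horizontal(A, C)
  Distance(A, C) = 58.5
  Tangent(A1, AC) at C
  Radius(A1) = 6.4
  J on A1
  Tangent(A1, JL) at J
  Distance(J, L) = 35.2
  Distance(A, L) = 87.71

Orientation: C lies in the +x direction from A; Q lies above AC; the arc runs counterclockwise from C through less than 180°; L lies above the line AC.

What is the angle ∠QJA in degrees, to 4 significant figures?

30.96°

Checks: |QJ| = 6.400 ✓; ∠(QJ, JL) = 90.00° ✓; |JL| = 35.20 ✓; |AL| = 87.71 ✓.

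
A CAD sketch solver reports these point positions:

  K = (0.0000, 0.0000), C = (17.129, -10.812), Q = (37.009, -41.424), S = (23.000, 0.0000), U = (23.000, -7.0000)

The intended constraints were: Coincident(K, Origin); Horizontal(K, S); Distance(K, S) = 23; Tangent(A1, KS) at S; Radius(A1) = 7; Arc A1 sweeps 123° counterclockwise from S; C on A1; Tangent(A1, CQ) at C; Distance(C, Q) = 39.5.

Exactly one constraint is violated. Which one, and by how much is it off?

Distance(C, Q) = 39.5 — off by 3.00.

K = (0.00, 0.00) ✓; K.y = 0.00, S.y = 0.00 ✓; |KS| = 23.00 ✓; ∠(US, SK) = 90.00° ✓; |US| = 7.000 ✓; bearing(U→C) − bearing(U→S) = 123.0° ✓; |UC| = 7.000 ✓; ∠(UC, CQ) = 89.99° ✓; |CQ| = 36.50 ✗.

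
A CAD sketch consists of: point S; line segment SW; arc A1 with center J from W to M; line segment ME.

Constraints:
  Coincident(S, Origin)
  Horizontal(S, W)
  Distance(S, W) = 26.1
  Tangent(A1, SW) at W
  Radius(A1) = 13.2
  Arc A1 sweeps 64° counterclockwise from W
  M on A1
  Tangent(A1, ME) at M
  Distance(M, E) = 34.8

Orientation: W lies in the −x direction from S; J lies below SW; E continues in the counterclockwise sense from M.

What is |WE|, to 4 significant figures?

47.25

S is at the origin; S and W share the same y with |SW| = 26.1 and W on the −x side, so W = (-26.10, 0.000). A1 meets SW tangentially, so JW is at right angles to SW, so J = W + (0, -13.2) = (-26.10, -13.20). On A1, W sits at bearing 90° from J; a 64° counterclockwise sweep puts M at bearing 154°, so M = J + 13.2·(cos 154°, sin 154°) = (-37.96, -7.414). The tangent condition forces JM to be normal to ME, so ME runs along (−sin 154°, cos 154°); with |ME| = 34.8, E = (-53.22, -38.69). Then |WE| = |E − W| = 47.25.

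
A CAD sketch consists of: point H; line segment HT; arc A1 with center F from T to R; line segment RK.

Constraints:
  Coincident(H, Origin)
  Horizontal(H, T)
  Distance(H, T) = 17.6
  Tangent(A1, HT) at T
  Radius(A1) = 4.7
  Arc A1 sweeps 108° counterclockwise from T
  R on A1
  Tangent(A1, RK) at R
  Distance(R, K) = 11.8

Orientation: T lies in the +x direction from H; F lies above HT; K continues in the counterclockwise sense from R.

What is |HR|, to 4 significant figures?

22.91

The tangent condition forces FT to be normal to HT, so F = T + (0, 4.7) = (17.60, 4.700). On A1, T sits at bearing -90° from F; a 108° counterclockwise sweep puts R at bearing 18°, so R = F + 4.7·(cos 18°, sin 18°) = (22.07, 6.152). Then |HR| = |R − H| = 22.91.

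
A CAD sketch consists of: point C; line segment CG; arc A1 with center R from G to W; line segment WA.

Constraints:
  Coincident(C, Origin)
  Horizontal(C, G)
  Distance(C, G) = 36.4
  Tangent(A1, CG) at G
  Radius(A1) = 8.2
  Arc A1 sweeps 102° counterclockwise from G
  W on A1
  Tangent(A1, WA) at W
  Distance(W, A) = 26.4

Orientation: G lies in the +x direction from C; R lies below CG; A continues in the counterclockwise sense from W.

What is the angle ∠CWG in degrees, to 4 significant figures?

109.8°

C is at the origin; CG is horizontal with |CG| = 36.4 and G on the +x side, so G = (36.40, 0.000). The tangent condition forces RG to be normal to CG, so R = G + (0, -8.2) = (36.40, -8.200). On A1, G sits at bearing 90° from R; a 102° counterclockwise sweep puts W at bearing 192°, so W = R + 8.2·(cos 192°, sin 192°) = (28.38, -9.905). Then cos ∠CWG = WC·WG / (|WC||WG|), giving 109.8°.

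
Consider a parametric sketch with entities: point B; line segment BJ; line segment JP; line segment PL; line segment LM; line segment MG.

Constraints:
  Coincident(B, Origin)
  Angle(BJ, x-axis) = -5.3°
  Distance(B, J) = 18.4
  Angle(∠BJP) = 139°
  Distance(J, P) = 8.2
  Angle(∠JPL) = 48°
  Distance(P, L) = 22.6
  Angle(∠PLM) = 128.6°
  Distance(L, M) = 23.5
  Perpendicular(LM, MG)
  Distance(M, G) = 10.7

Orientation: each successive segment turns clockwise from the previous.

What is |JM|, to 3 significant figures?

34.1

∠JPL = 48.0° gives PL at -178° from the x-axis; with |PL| = 22.6, L = (1.40, -8.30). ∠PLM = 128.6° gives LM at 130° from the x-axis; with |LM| = 23.5, M = (-13.8, 9.62). Then |JM| = |M − J| = 34.1.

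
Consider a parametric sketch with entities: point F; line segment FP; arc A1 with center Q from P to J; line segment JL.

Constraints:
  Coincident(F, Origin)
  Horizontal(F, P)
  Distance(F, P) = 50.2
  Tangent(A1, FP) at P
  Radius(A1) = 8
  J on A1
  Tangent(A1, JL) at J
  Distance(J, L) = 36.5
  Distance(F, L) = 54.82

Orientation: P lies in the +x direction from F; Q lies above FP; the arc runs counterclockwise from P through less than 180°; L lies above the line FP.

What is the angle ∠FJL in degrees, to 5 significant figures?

66.380°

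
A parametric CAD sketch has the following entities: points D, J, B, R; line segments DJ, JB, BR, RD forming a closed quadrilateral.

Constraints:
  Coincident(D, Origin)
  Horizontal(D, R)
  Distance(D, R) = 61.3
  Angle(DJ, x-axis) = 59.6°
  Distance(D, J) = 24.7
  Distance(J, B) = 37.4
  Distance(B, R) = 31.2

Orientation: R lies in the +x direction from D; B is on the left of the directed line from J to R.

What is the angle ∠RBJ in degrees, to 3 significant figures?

101°

Checks: |JB| = 37.40 ✓; |BR| = 31.20 ✓.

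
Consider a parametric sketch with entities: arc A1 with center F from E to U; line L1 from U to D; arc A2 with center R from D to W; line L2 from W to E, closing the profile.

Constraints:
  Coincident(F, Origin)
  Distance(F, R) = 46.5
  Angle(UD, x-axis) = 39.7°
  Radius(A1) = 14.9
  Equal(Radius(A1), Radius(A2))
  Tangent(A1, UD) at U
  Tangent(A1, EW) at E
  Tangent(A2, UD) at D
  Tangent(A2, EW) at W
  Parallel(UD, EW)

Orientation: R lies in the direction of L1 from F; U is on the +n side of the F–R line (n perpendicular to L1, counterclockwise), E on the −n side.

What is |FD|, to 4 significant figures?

48.83

The slot axis is L1's direction at 39.7°, so u = (cos 39.7°, sin 39.7°) = (0.7694, 0.6388) and n = (−sin 39.7°, cos 39.7°) = (-0.6388, 0.7694). F is at the origin and R lies 46.5 along u from F, so R = 46.5·u = (35.78, 29.70). Tangency of A1 to both parallel lines with radius 14.9 puts U and E at F ± 14.9·n: U = (-9.518, 11.46), E = (9.518, -11.46). Equal radii place D and W the same way about R: D = R + 14.9·n = (26.26, 41.17), W = R − 14.9·n = (45.29, 18.24). Then |FD| = |D − F| = 48.83.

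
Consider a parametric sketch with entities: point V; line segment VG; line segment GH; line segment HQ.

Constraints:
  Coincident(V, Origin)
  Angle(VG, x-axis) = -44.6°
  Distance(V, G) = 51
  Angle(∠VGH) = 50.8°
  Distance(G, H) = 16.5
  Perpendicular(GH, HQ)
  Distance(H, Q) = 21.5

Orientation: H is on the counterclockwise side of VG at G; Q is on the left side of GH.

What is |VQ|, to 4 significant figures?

23.92

V is at the origin; VG runs at -44.6° with length 51.0, so G = 51.0·(cos -44.6°, sin -44.6°) = (36.31, -35.81). ∠VGH = 50.8°, so GH runs at -44.6° + (180° − 50.8°) = 84.60° from the x-axis; with |GH| = 16.5, H = G + 16.5·(cos 84.60°, sin 84.60°) = (37.87, -19.38). The perpendicularity gives HQ at right angles to GH; with |HQ| = 21.5 on the left of GH, Q = H + 21.5·(-0.9956, 0.09411) = (16.46, -17.36). Then |VQ| = |Q − V| = 23.92.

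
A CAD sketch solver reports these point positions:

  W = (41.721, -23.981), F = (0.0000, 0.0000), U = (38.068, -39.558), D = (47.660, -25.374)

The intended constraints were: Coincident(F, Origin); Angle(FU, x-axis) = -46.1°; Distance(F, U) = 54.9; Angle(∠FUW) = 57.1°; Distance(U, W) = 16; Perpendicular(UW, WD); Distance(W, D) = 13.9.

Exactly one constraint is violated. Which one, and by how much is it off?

Distance(W, D) = 13.9 — off by 7.80.

F = (0.00, 0.00) ✓; FU at -46.10° ✓; |FU| = 54.90 ✓; ∠FUW = 57.10° ✓; |UW| = 16.00 ✓; ∠(UW, WD) = 90.00° ✓; |WD| = 6.100 ✗.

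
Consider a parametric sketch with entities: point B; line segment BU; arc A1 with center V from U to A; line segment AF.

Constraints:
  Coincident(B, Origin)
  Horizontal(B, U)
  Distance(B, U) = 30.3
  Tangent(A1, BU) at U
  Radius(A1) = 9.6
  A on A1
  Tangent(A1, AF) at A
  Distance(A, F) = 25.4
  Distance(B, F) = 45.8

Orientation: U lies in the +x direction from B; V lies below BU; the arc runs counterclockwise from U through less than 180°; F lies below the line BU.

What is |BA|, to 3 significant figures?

24.2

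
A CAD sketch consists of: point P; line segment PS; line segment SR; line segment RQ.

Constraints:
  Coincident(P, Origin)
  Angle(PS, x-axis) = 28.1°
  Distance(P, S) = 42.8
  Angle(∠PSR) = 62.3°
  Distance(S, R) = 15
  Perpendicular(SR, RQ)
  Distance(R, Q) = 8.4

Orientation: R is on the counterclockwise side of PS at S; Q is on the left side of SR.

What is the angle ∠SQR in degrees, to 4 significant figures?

60.75°

∠PSR = 62.3°, so SR runs at 28.1° + (180° − 62.3°) = 145.8° from the x-axis; with |SR| = 15.0, R = S + 15.0·(cos 145.8°, sin 145.8°) = (25.35, 28.59). SR is perpendicular to RQ; with |RQ| = 8.4 on the left of SR, Q = R + 8.4·(-0.5621, -0.8271) = (20.63, 21.64). Then cos ∠SQR = QS·QR / (|QS||QR|), giving 60.75°.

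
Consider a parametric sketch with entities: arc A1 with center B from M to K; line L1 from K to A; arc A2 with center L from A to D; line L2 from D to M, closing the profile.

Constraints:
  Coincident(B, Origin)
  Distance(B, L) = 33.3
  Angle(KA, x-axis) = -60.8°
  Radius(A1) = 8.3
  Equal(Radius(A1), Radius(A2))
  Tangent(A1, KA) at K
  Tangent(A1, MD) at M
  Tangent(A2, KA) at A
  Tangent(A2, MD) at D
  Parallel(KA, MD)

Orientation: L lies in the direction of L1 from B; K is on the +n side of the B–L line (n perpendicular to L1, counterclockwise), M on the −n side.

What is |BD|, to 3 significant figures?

34.3

Tangency of A1 to both parallel lines with radius 8.3 puts K and M at B ± 8.3·n: K = (7.25, 4.05), M = (-7.25, -4.05). Equal radii place A and D the same way about L: A = L + 8.3·n = (23.5, -25.0), D = L − 8.3·n = (9.00, -33.1). Then |BD| = |D − B| = 34.3.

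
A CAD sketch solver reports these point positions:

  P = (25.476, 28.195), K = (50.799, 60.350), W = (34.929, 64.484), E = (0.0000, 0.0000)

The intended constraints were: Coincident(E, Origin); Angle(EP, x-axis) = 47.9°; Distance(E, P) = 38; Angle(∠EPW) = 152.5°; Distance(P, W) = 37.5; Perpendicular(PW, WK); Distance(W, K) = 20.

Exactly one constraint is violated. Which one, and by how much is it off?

Distance(W, K) = 20 — off by 3.60.

E = (0.00, 0.00) ✓; EP at 47.90° ✓; |EP| = 38.00 ✓; ∠EPW = 152.5° ✓; |PW| = 37.50 ✓; ∠(PW, WK) = 90.00° ✓; |WK| = 16.40 ✗.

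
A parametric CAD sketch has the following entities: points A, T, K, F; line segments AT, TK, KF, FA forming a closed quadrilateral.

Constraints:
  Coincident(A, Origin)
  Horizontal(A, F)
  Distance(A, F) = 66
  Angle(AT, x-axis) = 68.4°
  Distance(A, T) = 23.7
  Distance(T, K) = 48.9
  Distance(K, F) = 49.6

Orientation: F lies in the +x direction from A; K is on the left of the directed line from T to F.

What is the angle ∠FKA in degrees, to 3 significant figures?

65.1°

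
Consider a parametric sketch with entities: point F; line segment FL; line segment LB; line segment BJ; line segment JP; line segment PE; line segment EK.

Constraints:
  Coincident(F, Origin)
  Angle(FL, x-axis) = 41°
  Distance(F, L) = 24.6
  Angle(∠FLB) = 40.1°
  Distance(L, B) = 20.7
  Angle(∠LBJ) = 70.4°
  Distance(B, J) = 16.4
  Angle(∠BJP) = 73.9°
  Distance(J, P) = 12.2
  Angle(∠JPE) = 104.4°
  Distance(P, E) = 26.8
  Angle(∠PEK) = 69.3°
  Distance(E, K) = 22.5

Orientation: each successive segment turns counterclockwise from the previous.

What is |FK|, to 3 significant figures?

21.7

∠JPE = 104.4° gives PE at 112° from the x-axis; with |PE| = 26.8, E = (3.28, 32.5). ∠PEK = 69.3° gives EK at -137° from the x-axis; with |EK| = 22.5, K = (-13.2, 17.2). Then |FK| = |K − F| = 21.7.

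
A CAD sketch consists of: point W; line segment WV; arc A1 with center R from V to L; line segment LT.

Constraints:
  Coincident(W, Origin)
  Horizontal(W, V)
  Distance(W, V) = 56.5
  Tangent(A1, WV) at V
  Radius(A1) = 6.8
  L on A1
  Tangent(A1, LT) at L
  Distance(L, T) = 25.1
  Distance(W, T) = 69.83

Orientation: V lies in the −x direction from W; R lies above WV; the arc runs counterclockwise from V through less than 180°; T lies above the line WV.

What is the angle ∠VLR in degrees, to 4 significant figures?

31.37°

W is at the origin; W and V share the same y with |WV| = 56.5 and V on the −x side, so V = (-56.50, 0.000). Tangency of A1 to WV means the radius RV is perpendicular to WV, so R = V + (0, 6.8) = (-56.50, 6.800). Since RL ⟂ LT (tangency), |RT| = √(6.8² + 25.1²) = 26.00 regardless of where L sits on A1. So T lies on both circle(W, 69.83) and circle(R, 26.00); the above-WV intersection is T = (-61.95, 32.23). L is the foot of the tangent from T: L = (-50.45, 9.914).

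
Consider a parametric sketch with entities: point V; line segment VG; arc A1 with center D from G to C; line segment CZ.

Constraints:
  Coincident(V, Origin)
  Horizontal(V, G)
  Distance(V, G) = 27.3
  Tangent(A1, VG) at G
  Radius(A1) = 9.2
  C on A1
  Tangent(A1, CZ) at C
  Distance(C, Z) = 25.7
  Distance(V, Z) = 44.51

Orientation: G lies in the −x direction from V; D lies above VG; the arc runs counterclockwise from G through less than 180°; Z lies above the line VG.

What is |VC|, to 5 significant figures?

21.876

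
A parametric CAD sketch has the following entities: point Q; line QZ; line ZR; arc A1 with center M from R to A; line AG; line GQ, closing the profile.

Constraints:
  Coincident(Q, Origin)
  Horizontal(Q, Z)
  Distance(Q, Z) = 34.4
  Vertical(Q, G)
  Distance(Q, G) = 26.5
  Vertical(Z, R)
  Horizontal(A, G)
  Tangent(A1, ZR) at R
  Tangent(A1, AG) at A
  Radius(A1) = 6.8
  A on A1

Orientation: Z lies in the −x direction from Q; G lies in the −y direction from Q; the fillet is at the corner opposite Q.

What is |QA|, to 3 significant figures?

38.3

Q is at the origin; Q and Z share the same y with |QZ| = 34.4 and Z on the −x side, so Z = (-34.4, 0.00). Q and G share the same x with |QG| = 26.5 and G on the −y side, so G = (0.00, -26.5). The virtual corner opposite Q is at (-34.4, -26.5). Tangency of A1 to ZR means the radius MR is perpendicular to ZR and since A1 is tangent to AG there, MA ⟂ AG, with radius 6.8, so the center M sits 6.8 in from both sides at M = (-27.6, -19.7). That places the tangent points at R = (-34.4, -19.7) on ZR and A = (-27.6, -26.5) on AG. Then |QA| = |A − Q| = 38.3.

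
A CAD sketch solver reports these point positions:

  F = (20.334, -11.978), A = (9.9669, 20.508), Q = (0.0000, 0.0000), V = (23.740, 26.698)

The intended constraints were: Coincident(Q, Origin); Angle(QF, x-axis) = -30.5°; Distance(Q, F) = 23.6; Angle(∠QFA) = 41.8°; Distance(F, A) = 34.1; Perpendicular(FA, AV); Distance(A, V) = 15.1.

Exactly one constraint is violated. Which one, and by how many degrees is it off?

Perpendicular(FA, AV) — off by 6.50°.

Q = (0.00, 0.00) ✓; QF at -30.50° ✓; |QF| = 23.60 ✓; ∠QFA = 41.80° ✓; |FA| = 34.10 ✓; ∠(FA, AV) = 83.50° ✗; |AV| = 15.10 ✓.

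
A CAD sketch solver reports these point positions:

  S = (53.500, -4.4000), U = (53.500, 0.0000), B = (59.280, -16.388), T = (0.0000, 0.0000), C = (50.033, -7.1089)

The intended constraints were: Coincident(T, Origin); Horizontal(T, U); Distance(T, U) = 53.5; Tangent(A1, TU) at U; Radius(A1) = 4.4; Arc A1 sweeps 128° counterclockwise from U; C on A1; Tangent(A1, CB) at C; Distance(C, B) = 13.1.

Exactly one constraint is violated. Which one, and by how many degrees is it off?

Tangent(A1, CB) at C — off by 6.90°.

T = (0.00, 0.00) ✓; T.y = 0.00, U.y = 0.00 ✓; |TU| = 53.50 ✓; ∠(SU, UT) = 90.00° ✓; |SU| = 4.400 ✓; bearing(S→C) − bearing(S→U) = 128.0° ✓; |SC| = 4.400 ✓; ∠(SC, CB) = 83.10° ✗; |CB| = 13.10 ✓.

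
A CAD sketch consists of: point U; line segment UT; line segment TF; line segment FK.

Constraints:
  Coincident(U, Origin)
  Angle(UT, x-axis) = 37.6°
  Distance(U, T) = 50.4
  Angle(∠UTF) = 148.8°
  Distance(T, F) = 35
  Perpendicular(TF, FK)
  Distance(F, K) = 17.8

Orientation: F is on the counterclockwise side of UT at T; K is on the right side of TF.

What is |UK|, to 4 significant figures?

89.61

U is at the origin; UT runs at 37.6° with length 50.4, so T = 50.4·(cos 37.6°, sin 37.6°) = (39.93, 30.75). ∠UTF = 148.8°, so TF runs at 37.6° + (180° − 148.8°) = 68.80° from the x-axis; with |TF| = 35.0, F = T + 35.0·(cos 68.80°, sin 68.80°) = (52.59, 63.38). TF is perpendicular to FK; with |FK| = 17.8 on the right of TF, K = F + 17.8·(0.9323, -0.3616) = (69.18, 56.95). Then |UK| = |K − U| = 89.61.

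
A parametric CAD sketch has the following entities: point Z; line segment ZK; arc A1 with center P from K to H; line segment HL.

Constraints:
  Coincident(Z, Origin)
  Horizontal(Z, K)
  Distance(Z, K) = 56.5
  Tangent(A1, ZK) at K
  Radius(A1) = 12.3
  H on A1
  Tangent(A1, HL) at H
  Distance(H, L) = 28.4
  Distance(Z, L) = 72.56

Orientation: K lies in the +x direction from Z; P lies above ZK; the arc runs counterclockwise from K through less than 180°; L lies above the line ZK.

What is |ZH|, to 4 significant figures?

70.03

Checks: Z.y = 0.00, K.y = 0.00 ✓; |PH| = 12.30 ✓; ∠(PH, HL) = 90.00° ✓; |HL| = 28.40 ✓; |ZL| = 72.56 ✓.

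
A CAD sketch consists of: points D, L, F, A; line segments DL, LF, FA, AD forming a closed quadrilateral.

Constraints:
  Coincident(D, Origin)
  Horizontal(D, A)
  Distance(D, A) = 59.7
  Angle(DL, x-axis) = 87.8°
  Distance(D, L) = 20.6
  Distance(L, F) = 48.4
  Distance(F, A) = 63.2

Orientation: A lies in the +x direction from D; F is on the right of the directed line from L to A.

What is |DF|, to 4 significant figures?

27.92

D is at the origin; D and A share the same y with |DA| = 59.7 and A in +x, so A = (59.7, 0). DL runs at 87.8° with |DL| = 20.6, so L = (0.7908, 20.58). F is determined by |LF| = 48.4 and |FA| = 63.2 together: it lies at the intersection of circle(L, 48.4) and circle(A, 63.2). With |LA| = 62.40, the foot of the radical line on LA is 17.97 from L and the perpendicular offset is √(48.4² − 17.97²) = 44.94. Taking the right-of-LA solution: F = (2.927, -27.77).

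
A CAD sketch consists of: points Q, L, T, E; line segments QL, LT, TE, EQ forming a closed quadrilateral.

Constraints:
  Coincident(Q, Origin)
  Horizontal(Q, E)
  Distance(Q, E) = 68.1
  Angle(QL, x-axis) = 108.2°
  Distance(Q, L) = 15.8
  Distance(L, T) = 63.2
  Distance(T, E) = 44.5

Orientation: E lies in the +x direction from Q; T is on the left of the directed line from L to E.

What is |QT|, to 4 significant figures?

66.91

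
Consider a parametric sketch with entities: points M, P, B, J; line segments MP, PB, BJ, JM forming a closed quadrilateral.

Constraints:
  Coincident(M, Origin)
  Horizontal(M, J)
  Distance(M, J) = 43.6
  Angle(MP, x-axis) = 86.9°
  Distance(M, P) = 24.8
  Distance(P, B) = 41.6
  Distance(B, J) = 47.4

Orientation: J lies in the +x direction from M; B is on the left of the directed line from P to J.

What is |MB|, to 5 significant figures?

59.459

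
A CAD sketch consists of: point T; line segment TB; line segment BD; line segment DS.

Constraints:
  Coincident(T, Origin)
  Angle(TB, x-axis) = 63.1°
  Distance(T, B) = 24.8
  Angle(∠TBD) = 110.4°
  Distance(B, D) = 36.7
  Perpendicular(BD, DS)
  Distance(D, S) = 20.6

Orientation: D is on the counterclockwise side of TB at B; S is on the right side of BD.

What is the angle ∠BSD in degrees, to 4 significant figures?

60.69°

∠TBD = 110.4°, so BD runs at 63.1° + (180° − 110.4°) = 132.7° from the x-axis; with |BD| = 36.7, D = B + 36.7·(cos 132.7°, sin 132.7°) = (-13.67, 49.09). BD is perpendicular to DS; with |DS| = 20.6 on the right of BD, S = D + 20.6·(0.7349, 0.6782) = (1.471, 63.06). Then cos ∠BSD = SB·SD / (|SB||SD|), giving 60.69°.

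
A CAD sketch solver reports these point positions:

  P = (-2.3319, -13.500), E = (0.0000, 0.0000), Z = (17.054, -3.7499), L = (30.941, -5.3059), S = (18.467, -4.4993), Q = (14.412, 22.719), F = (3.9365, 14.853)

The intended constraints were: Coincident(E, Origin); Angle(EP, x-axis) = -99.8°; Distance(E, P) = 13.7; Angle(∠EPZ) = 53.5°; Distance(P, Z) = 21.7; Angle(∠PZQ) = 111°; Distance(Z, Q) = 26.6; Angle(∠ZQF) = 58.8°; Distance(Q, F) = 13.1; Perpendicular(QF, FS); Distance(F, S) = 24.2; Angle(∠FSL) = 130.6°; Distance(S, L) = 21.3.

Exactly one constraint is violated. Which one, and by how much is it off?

Distance(S, L) = 21.3 — off by 8.80.

E = (0.00, 0.00) ✓; EP at -99.80° ✓; |EP| = 13.70 ✓; ∠EPZ = 53.50° ✓; |PZ| = 21.70 ✓; ∠PZQ = 111.0° ✓; |ZQ| = 26.60 ✓; ∠ZQF = 58.80° ✓; |QF| = 13.10 ✓; ∠(QF, FS) = 90.00° ✓; |FS| = 24.20 ✓; ∠FSL = 130.6° ✓; |SL| = 12.50 ✗.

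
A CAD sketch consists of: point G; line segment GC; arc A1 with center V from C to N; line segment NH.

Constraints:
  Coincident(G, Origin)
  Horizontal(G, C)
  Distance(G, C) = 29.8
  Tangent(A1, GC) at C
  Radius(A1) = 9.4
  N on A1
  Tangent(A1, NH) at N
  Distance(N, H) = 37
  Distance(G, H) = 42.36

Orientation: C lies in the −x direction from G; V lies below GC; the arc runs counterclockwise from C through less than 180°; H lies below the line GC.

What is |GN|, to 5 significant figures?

39.680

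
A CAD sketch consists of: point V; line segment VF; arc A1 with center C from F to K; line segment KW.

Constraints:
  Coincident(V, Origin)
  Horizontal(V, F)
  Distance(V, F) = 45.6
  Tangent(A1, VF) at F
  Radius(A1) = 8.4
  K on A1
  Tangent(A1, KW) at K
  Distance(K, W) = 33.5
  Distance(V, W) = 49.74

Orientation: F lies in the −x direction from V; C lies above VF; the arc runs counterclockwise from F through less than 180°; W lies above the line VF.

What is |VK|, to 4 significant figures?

37.97

Checks: |CK| = 8.400 ✓; ∠(CK, KW) = 90.00° ✓; |KW| = 33.50 ✓; |VW| = 49.74 ✓.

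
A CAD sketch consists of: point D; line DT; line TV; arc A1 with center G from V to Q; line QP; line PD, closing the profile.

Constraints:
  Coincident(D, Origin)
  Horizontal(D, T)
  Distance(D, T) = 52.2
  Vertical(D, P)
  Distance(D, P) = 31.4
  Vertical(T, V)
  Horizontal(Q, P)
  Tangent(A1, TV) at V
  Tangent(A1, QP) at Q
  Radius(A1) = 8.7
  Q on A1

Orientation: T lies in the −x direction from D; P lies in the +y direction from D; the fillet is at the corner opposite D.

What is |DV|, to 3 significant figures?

56.9

The virtual corner opposite D is at (-52.2, 31.4). Tangency of A1 to TV means the radius GV is perpendicular to TV and since A1 is tangent to QP there, GQ ⟂ QP, with radius 8.7, so the center G sits 8.7 in from both sides at G = (-43.5, 22.7). That places the tangent points at V = (-52.2, 22.7) on TV and Q = (-43.5, 31.4) on QP. Then |DV| = |V − D| = 56.9.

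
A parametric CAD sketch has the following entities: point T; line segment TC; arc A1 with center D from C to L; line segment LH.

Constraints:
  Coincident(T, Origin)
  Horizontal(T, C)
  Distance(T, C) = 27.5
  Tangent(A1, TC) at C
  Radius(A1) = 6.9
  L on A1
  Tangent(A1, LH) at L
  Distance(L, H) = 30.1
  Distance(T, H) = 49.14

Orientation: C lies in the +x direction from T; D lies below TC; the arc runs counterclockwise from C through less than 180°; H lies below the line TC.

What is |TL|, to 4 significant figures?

23.04

T is at the origin; TC is horizontal with |TC| = 27.5 and C on the +x side, so C = (27.50, 0.000). Since A1 is tangent to TC there, DC ⟂ TC, so D = C + (0, -6.9) = (27.50, -6.900). Since DL ⟂ LH (tangency), |DH| = √(6.9² + 30.1²) = 30.88 regardless of where L sits on A1. So H lies on both circle(T, 49.14) and circle(D, 30.88); the below-TC intersection is H = (31.78, -37.48). L is the foot of the tangent from H: L = (21.05, -9.358).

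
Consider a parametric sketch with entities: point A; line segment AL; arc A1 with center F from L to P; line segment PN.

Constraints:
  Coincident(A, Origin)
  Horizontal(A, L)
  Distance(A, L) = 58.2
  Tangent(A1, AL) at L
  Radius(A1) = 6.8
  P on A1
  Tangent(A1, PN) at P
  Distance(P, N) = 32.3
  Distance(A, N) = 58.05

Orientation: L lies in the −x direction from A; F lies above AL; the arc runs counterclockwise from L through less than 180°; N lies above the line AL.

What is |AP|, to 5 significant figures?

51.831

Checks: |FP| = 6.800 ✓; ∠(FP, PN) = 90.00° ✓; |PN| = 32.30 ✓; |AN| = 58.05 ✓.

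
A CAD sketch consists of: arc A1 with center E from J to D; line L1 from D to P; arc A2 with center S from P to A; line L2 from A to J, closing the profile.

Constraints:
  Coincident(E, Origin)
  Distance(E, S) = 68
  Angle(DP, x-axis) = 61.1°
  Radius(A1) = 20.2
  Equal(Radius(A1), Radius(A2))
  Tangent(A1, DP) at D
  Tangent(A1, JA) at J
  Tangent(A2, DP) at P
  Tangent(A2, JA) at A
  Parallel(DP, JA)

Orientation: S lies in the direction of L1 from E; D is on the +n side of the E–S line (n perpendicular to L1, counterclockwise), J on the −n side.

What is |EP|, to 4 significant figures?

70.94

The slot axis is L1's direction at 61.1°, so u = (cos 61.1°, sin 61.1°) = (0.4833, 0.8755) and n = (−sin 61.1°, cos 61.1°) = (-0.8755, 0.4833). E is at the origin and S lies 68.0 along u from E, so S = 68.0·u = (32.86, 59.53). Tangency of A1 to both parallel lines with radius 20.2 puts D and J at E ± 20.2·n: D = (-17.68, 9.762), J = (17.68, -9.762). Equal radii place P and A the same way about S: P = S + 20.2·n = (15.18, 69.29), A = S − 20.2·n = (50.55, 49.77). Then |EP| = |P − E| = 70.94.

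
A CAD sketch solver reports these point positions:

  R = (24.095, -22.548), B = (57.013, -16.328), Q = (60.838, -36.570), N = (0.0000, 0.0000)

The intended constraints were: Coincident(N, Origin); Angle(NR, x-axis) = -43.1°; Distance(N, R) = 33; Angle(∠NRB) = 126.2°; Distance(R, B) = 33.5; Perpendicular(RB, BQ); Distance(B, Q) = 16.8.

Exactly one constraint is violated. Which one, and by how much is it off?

Distance(B, Q) = 16.8 — off by 3.80.

N = (0.00, 0.00) ✓; NR at -43.10° ✓; |NR| = 33.00 ✓; ∠NRB = 126.2° ✓; |RB| = 33.50 ✓; ∠(RB, BQ) = 90.00° ✓; |BQ| = 20.60 ✗.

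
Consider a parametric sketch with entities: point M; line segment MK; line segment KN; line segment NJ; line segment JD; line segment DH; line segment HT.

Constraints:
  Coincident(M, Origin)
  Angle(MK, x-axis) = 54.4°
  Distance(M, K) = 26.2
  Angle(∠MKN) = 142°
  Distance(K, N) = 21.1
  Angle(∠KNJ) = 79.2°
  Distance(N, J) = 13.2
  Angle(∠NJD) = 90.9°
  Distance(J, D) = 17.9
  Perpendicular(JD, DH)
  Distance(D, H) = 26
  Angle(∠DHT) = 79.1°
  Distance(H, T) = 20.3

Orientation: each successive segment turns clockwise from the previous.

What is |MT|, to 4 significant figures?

51.38

M is at the origin; MK runs at 54.4° with length 26.2, so K = (15.25, 21.30). ∠MKN = 142.0° gives KN at 16.40° from the x-axis; with |KN| = 21.1, N = (35.49, 27.26). ∠KNJ = 79.2° gives NJ at -84.40° from the x-axis; with |NJ| = 13.2, J = (36.78, 14.12). ∠NJD = 90.9° gives JD at -173.5° from the x-axis; with |JD| = 17.9, D = (19.00, 12.10). JD is perpendicular to DH, so DH runs at 96.50°; with |DH| = 26.0, H = (16.05, 37.93). ∠DHT = 79.1° gives HT at -4.400° from the x-axis; with |HT| = 20.3, T = (36.29, 36.37). Then |MT| = |T − M| = 51.38.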